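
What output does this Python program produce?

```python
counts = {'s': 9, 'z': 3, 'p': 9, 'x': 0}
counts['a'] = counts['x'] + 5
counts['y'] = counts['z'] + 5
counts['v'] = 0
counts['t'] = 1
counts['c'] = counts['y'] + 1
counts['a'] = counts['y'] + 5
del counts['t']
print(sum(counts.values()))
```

51

counts['a'] = counts['x']+5 = 5 → {'s': 9, 'z': 3, 'p': 9, 'x': 0, 'a': 5}
counts['y'] = counts['z']+5 = 8 → {'s': 9, 'z': 3, 'p': 9, 'x': 0, 'a': 5, 'y': 8}
counts['v'] = 0 → {'s': 9, 'z': 3, 'p': 9, 'x': 0, 'a': 5, 'y': 8, 'v': 0}
counts['t'] = 1 → {'s': 9, 'z': 3, 'p': 9, 'x': 0, 'a': 5, 'y': 8, 'v': 0, 't': 1}
counts['c'] = counts['y']+1 = 9 → {'s': 9, 'z': 3, 'p': 9, 'x': 0, 'a': 5, 'y': 8, 'v': 0, 't': 1, 'c': 9}
counts['a'] = counts['y']+5 = 13 → {'s': 9, 'z': 3, 'p': 9, 'x': 0, 'a': 13, 'y': 8, 'v': 0, 't': 1, 'c': 9}
del 't' → {'s': 9, 'z': 3, 'p': 9, 'x': 0, 'a': 13, 'y': 8, 'v': 0, 'c': 9}
sum of values = 51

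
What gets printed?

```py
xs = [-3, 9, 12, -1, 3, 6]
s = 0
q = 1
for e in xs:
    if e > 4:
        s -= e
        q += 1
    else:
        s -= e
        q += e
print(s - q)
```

-29

e=-3: not >4, s = 0-(-3) = 3; q=-2
e=9: >4, s = 3-9 = -6; q=-1
e=12: >4, s = (-6)-12 = -18; q=0
e=-1: not >4, s = (-18)-(-1) = -17; q=-1
e=3: not >4, s = (-17)-3 = -20; q=2
e=6: >4, s = (-20)-6 = -26; q=3
s-q = (-26)-3 = -29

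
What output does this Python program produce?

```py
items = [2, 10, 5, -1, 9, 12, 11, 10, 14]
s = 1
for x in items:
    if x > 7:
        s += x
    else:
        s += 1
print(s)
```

x=2: not >7, s = 1+1 = 2
x=10: >7, s = 2+10 = 12
x=5: not >7, s = 12+1 = 13
x=-1: not >7, s = 13+1 = 14
x=9: >7, s = 14+9 = 23
x=12: >7, s = 23+12 = 35
x=11: >7, s = 35+11 = 46
x=10: >7, s = 46+10 = 56
x=14: >7, s = 56+14 = 70

70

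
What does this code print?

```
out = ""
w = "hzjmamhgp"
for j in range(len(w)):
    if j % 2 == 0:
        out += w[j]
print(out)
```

j=0: add 'h' → 'h'
j=1: skip
j=2: add 'j' → 'hj'
j=3: skip
j=4: add 'a' → 'hja'
j=5: skip
j=6: add 'h' → 'hjah'
j=7: skip
j=8: add 'p' → 'hjahp'

hjahp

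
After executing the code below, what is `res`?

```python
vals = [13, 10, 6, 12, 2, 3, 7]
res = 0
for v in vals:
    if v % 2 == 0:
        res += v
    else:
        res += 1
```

33

v=13: not even, res = 0+1 = 1
v=10: even, res = 1+10 = 11
v=6: even, res = 11+6 = 17
v=12: even, res = 17+12 = 29
v=2: even, res = 29+2 = 31
v=3: not even, res = 31+1 = 32
v=7: not even, res = 32+1 = 33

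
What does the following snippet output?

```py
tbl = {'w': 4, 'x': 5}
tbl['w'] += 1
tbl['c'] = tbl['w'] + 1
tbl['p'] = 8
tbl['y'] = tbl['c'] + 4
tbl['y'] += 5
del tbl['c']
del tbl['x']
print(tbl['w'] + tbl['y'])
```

20

tbl['w'] = 4+1 = 5 → {'w': 5, 'x': 5}
tbl['c'] = tbl['w']+1 = 6 → {'w': 5, 'x': 5, 'c': 6}
tbl['p'] = 8 → {'w': 5, 'x': 5, 'c': 6, 'p': 8}
tbl['y'] = tbl['c']+4 = 10 → {'w': 5, 'x': 5, 'c': 6, 'p': 8, 'y': 10}
tbl['y'] = 10+5 = 15 → {'w': 5, 'x': 5, 'c': 6, 'p': 8, 'y': 15}
del 'c' → {'w': 5, 'x': 5, 'p': 8, 'y': 15}
del 'x' → {'w': 5, 'p': 8, 'y': 15}
tbl['w']+tbl['y'] = 5+15 = 20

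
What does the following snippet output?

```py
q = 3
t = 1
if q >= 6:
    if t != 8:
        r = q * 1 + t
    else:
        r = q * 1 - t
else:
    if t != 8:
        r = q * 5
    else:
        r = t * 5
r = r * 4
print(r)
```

60

q=3, t=1
q >= 6 is False; t != 8 is True
→ r = q * 5 = 15
r = 15*4 = 60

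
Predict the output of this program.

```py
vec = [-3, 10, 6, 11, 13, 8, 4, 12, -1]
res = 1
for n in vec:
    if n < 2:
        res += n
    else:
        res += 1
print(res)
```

n=-3: <2, res = 1+(-3) = -2
n=10: not <2, res = (-2)+1 = -1
n=6: not <2, res = (-1)+1 = 0
n=11: not <2, res = 0+1 = 1
n=13: not <2, res = 1+1 = 2
n=8: not <2, res = 2+1 = 3
n=4: not <2, res = 3+1 = 4
n=12: not <2, res = 4+1 = 5
n=-1: <2, res = 5+(-1) = 4

4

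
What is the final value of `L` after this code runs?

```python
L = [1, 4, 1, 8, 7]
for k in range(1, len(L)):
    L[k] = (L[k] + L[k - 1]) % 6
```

[1, 5, 0, 2, 3]

k=1: L[1] = (4+1)%6 = 5 → [1, 5, 1, 8, 7]
k=2: L[2] = (1+5)%6 = 0 → [1, 5, 0, 8, 7]
k=3: L[3] = (8+0)%6 = 2 → [1, 5, 0, 2, 7]
k=4: L[4] = (7+2)%6 = 3 → [1, 5, 0, 2, 3]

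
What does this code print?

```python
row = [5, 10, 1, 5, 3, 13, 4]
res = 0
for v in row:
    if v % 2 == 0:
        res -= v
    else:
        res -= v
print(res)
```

v=5: not even, res = 0-5 = -5
v=10: even, res = (-5)-10 = -15
v=1: not even, res = (-15)-1 = -16
v=5: not even, res = (-16)-5 = -21
v=3: not even, res = (-21)-3 = -24
v=13: not even, res = (-24)-13 = -37
v=4: even, res = (-37)-4 = -41

-41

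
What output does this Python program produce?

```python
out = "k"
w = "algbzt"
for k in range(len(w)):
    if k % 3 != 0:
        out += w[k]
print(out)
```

klgzt

k=0: skip
k=1: add 'l' → 'kl'
k=2: add 'g' → 'klg'
k=3: skip
k=4: add 'z' → 'klgz'
k=5: add 't' → 'klgzt'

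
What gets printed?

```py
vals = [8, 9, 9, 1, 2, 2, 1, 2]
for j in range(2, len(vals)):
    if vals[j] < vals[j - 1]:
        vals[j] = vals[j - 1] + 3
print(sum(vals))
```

116

j=2: 9>=9, unchanged → [8, 9, 9, 1, 2, 2, 1, 2]
j=3: 1<9, vals[3] = 9+3 = 12 → [8, 9, 9, 12, 2, 2, 1, 2]
j=4: 2<12, vals[4] = 12+3 = 15 → [8, 9, 9, 12, 15, 2, 1, 2]
j=5: 2<15, vals[5] = 15+3 = 18 → [8, 9, 9, 12, 15, 18, 1, 2]
j=6: 1<18, vals[6] = 18+3 = 21 → [8, 9, 9, 12, 15, 18, 21, 2]
j=7: 2<21, vals[7] = 21+3 = 24 → [8, 9, 9, 12, 15, 18, 21, 24]
sum = 116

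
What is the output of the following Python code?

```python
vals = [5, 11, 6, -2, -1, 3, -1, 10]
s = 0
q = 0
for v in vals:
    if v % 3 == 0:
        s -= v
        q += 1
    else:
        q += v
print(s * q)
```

-216

v=5: not %3==0; q=5
v=11: not %3==0; q=16
v=6: %3==0, s = 0-6 = -6; q=17
v=-2: not %3==0; q=15
v=-1: not %3==0; q=14
v=3: %3==0, s = (-6)-3 = -9; q=15
v=-1: not %3==0; q=14
v=10: not %3==0; q=24
s*q = (-9)*24 = -216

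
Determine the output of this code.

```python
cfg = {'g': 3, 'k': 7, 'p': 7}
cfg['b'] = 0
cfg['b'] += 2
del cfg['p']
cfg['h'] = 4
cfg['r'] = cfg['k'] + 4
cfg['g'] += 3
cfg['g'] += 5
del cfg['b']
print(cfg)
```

cfg['b'] = 0 → {'g': 3, 'k': 7, 'p': 7, 'b': 0}
cfg['b'] = 0+2 = 2 → {'g': 3, 'k': 7, 'p': 7, 'b': 2}
del 'p' → {'g': 3, 'k': 7, 'b': 2}
cfg['h'] = 4 → {'g': 3, 'k': 7, 'b': 2, 'h': 4}
cfg['r'] = cfg['k']+4 = 11 → {'g': 3, 'k': 7, 'b': 2, 'h': 4, 'r': 11}
cfg['g'] = 3+3 = 6 → {'g': 6, 'k': 7, 'b': 2, 'h': 4, 'r': 11}
cfg['g'] = 6+5 = 11 → {'g': 11, 'k': 7, 'b': 2, 'h': 4, 'r': 11}
del 'b' → {'g': 11, 'k': 7, 'h': 4, 'r': 11}

{'g': 11, 'k': 7, 'h': 4, 'r': 11}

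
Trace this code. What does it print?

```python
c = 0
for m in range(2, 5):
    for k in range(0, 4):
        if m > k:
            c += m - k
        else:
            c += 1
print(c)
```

m=2,k=0: 2>0, c = 0+2 = 2
m=2,k=1: 2>1, c = 2+1 = 3
m=2,k=2: not 2>2, c = 3+1 = 4
m=2,k=3: not 2>3, c = 4+1 = 5
m=3,k=0: 3>0, c = 5+3 = 8
m=3,k=1: 3>1, c = 8+2 = 10
m=3,k=2: 3>2, c = 10+1 = 11
m=3,k=3: not 3>3, c = 11+1 = 12
m=4,k=0: 4>0, c = 12+4 = 16
m=4,k=1: 4>1, c = 16+3 = 19
m=4,k=2: 4>2, c = 19+2 = 21
m=4,k=3: 4>3, c = 21+1 = 22

22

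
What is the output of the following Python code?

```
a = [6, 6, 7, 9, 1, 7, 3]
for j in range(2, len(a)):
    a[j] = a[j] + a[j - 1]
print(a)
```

j=2: a[2] = 7+6 = 13 → [6, 6, 13, 9, 1, 7, 3]
j=3: a[3] = 9+13 = 22 → [6, 6, 13, 22, 1, 7, 3]
j=4: a[4] = 1+22 = 23 → [6, 6, 13, 22, 23, 7, 3]
j=5: a[5] = 7+23 = 30 → [6, 6, 13, 22, 23, 30, 3]
j=6: a[6] = 3+30 = 33 → [6, 6, 13, 22, 23, 30, 33]

[6, 6, 13, 22, 23, 30, 33]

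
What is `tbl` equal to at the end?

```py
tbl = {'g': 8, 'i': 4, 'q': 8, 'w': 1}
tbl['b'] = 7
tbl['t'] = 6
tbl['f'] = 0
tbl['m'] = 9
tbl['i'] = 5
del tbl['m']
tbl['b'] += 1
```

{'g': 8, 'i': 5, 'q': 8, 'w': 1, 'b': 8, 't': 6, 'f': 0}

tbl['b'] = 7 → {'g': 8, 'i': 4, 'q': 8, 'w': 1, 'b': 7}
tbl['t'] = 6 → {'g': 8, 'i': 4, 'q': 8, 'w': 1, 'b': 7, 't': 6}
tbl['f'] = 0 → {'g': 8, 'i': 4, 'q': 8, 'w': 1, 'b': 7, 't': 6, 'f': 0}
tbl['m'] = 9 → {'g': 8, 'i': 4, 'q': 8, 'w': 1, 'b': 7, 't': 6, 'f': 0, 'm': 9}
tbl['i'] = 5 → {'g': 8, 'i': 5, 'q': 8, 'w': 1, 'b': 7, 't': 6, 'f': 0, 'm': 9}
del 'm' → {'g': 8, 'i': 5, 'q': 8, 'w': 1, 'b': 7, 't': 6, 'f': 0}
tbl['b'] = 7+1 = 8 → {'g': 8, 'i': 5, 'q': 8, 'w': 1, 'b': 8, 't': 6, 'f': 0}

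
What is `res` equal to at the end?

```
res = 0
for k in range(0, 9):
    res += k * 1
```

36

k=0: res = 0+0*1 = 0
k=1: res = 0+1*1 = 1
k=2: res = 1+2*1 = 3
k=3: res = 3+3*1 = 6
k=4: res = 6+4*1 = 10
k=5: res = 10+5*1 = 15
k=6: res = 15+6*1 = 21
k=7: res = 21+7*1 = 28
k=8: res = 28+8*1 = 36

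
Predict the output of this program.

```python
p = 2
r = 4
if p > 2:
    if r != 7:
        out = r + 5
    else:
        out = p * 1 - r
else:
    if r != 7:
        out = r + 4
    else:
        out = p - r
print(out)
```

p=2, r=4
p > 2 is False; r != 7 is True
→ out = r + 4 = 8

8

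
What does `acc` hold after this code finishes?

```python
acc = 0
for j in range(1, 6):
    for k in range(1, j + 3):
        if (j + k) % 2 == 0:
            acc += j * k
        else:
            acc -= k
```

j=1,k=1: even sum, acc = 0+1 = 1
j=1,k=2: odd sum, acc = 1-2 = -1
j=1,k=3: even sum, acc = (-1)+3 = 2
j=2,k=1: odd sum, acc = 2-1 = 1
j=2,k=2: even sum, acc = 1+4 = 5
j=2,k=3: odd sum, acc = 5-3 = 2
j=2,k=4: even sum, acc = 2+8 = 10
j=3,k=1: even sum, acc = 10+3 = 13
j=3,k=2: odd sum, acc = 13-2 = 11
j=3,k=3: even sum, acc = 11+9 = 20
j=3,k=4: odd sum, acc = 20-4 = 16
j=3,k=5: even sum, acc = 16+15 = 31
j=4,k=1: odd sum, acc = 31-1 = 30
j=4,k=2: even sum, acc = 30+8 = 38
j=4,k=3: odd sum, acc = 38-3 = 35
j=4,k=4: even sum, acc = 35+16 = 51
j=4,k=5: odd sum, acc = 51-5 = 46
j=4,k=6: even sum, acc = 46+24 = 70
j=5,k=1: even sum, acc = 70+5 = 75
j=5,k=2: odd sum, acc = 75-2 = 73
j=5,k=3: even sum, acc = 73+15 = 88
j=5,k=4: odd sum, acc = 88-4 = 84
j=5,k=5: even sum, acc = 84+25 = 109
j=5,k=6: odd sum, acc = 109-6 = 103
j=5,k=7: even sum, acc = 103+35 = 138

138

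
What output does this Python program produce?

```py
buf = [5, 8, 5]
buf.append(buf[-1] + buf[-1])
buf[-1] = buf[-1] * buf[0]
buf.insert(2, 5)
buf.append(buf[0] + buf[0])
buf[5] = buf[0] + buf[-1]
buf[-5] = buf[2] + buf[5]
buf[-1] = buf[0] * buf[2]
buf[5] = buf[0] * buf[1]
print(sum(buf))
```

append buf[-1]+buf[-1] = 5+5 = 10 → [5, 8, 5, 10]
buf[-1] = buf[-1]*buf[0] = 10*5 = 50 → [5, 8, 5, 50]
insert 5 at 2 → [5, 8, 5, 5, 50]
append buf[0]+buf[0] = 5+5 = 10 → [5, 8, 5, 5, 50, 10]
buf[5] = buf[0]+buf[-1] = 5+10 = 15 → [5, 8, 5, 5, 50, 15]
buf[-5] = buf[2]+buf[5] = 5+15 = 20 → [5, 20, 5, 5, 50, 15]
buf[-1] = buf[0]*buf[2] = 5*5 = 25 → [5, 20, 5, 5, 50, 25]
buf[5] = buf[0]*buf[1] = 5*20 = 100 → [5, 20, 5, 5, 50, 100]
sum = 185

185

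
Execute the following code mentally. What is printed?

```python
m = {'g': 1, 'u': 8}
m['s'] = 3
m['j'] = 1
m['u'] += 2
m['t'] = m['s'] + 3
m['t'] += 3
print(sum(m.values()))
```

m['s'] = 3 → {'g': 1, 'u': 8, 's': 3}
m['j'] = 1 → {'g': 1, 'u': 8, 's': 3, 'j': 1}
m['u'] = 8+2 = 10 → {'g': 1, 'u': 10, 's': 3, 'j': 1}
m['t'] = m['s']+3 = 6 → {'g': 1, 'u': 10, 's': 3, 'j': 1, 't': 6}
m['t'] = 6+3 = 9 → {'g': 1, 'u': 10, 's': 3, 'j': 1, 't': 9}
sum of values = 24

24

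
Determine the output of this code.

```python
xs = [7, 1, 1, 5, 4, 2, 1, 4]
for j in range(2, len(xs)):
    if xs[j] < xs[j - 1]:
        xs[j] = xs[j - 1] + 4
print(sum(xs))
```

j=2: 1>=1, unchanged → [7, 1, 1, 5, 4, 2, 1, 4]
j=3: 5>=1, unchanged → [7, 1, 1, 5, 4, 2, 1, 4]
j=4: 4<5, xs[4] = 5+4 = 9 → [7, 1, 1, 5, 9, 2, 1, 4]
j=5: 2<9, xs[5] = 9+4 = 13 → [7, 1, 1, 5, 9, 13, 1, 4]
j=6: 1<13, xs[6] = 13+4 = 17 → [7, 1, 1, 5, 9, 13, 17, 4]
j=7: 4<17, xs[7] = 17+4 = 21 → [7, 1, 1, 5, 9, 13, 17, 21]
sum = 74

74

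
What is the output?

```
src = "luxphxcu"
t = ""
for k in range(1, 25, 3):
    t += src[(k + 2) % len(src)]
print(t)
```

pcuhuxxl

k=1: add src[3]='p' → 'p'
k=4: add src[6]='c' → 'pc'
k=7: add src[1]='u' → 'pcu'
k=10: add src[4]='h' → 'pcuh'
k=13: add src[7]='u' → 'pcuhu'
k=16: add src[2]='x' → 'pcuhux'
k=19: add src[5]='x' → 'pcuhuxx'
k=22: add src[0]='l' → 'pcuhuxxl'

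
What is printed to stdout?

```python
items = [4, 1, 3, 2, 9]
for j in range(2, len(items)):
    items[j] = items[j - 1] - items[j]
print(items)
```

j=2: items[2] = 1-3 = -2 → [4, 1, -2, 2, 9]
j=3: items[3] = (-2)-2 = -4 → [4, 1, -2, -4, 9]
j=4: items[4] = (-4)-9 = -13 → [4, 1, -2, -4, -13]

[4, 1, -2, -4, -13]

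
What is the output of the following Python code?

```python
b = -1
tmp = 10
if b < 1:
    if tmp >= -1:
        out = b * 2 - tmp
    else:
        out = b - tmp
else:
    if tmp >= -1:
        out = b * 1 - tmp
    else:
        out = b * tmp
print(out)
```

-12

b=-1, tmp=10
b < 1 is True; tmp >= -1 is True
→ out = b * 2 - tmp = -12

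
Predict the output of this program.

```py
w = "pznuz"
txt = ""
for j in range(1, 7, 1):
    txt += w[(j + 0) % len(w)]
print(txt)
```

znuzpz

j=1: add w[1]='z' → 'z'
j=2: add w[2]='n' → 'zn'
j=3: add w[3]='u' → 'znu'
j=4: add w[4]='z' → 'znuz'
j=5: add w[0]='p' → 'znuzp'
j=6: add w[1]='z' → 'znuzpz'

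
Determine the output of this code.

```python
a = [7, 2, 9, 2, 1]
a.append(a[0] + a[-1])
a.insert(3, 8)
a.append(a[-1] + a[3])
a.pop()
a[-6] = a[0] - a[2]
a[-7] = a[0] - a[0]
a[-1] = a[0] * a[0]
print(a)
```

append a[0]+a[-1] = 7+1 = 8 → [7, 2, 9, 2, 1, 8]
insert 8 at 3 → [7, 2, 9, 8, 2, 1, 8]
append a[-1]+a[3] = 8+8 = 16 → [7, 2, 9, 8, 2, 1, 8, 16]
pop() removes 16 → [7, 2, 9, 8, 2, 1, 8]
a[-6] = a[0]-a[2] = 7-9 = -2 → [7, -2, 9, 8, 2, 1, 8]
a[-7] = a[0]-a[0] = 7-7 = 0 → [0, -2, 9, 8, 2, 1, 8]
a[-1] = a[0]*a[0] = 0*0 = 0 → [0, -2, 9, 8, 2, 1, 0]

[0, -2, 9, 8, 2, 1, 0]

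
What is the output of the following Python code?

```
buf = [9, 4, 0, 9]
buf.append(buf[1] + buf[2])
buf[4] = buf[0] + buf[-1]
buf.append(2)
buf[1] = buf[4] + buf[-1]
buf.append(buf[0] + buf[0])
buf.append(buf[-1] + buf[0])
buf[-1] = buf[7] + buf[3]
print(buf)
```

[9, 15, 0, 9, 13, 2, 18, 36]

append buf[1]+buf[2] = 4+0 = 4 → [9, 4, 0, 9, 4]
buf[4] = buf[0]+buf[-1] = 9+4 = 13 → [9, 4, 0, 9, 13]
append 2 → [9, 4, 0, 9, 13, 2]
buf[1] = buf[4]+buf[-1] = 13+2 = 15 → [9, 15, 0, 9, 13, 2]
append buf[0]+buf[0] = 9+9 = 18 → [9, 15, 0, 9, 13, 2, 18]
append buf[-1]+buf[0] = 18+9 = 27 → [9, 15, 0, 9, 13, 2, 18, 27]
buf[-1] = buf[7]+buf[3] = 27+9 = 36 → [9, 15, 0, 9, 13, 2, 18, 36]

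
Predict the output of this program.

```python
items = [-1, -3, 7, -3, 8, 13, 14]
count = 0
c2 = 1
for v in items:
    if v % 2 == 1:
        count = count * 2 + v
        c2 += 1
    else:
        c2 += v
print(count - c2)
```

v=-1: odd, count = 0*2+(-1) = -1; c2=2
v=-3: odd, count = (-1)*2+(-3) = -5; c2=3
v=7: odd, count = (-5)*2+7 = -3; c2=4
v=-3: odd, count = (-3)*2+(-3) = -9; c2=5
v=8: not odd; c2=13
v=13: odd, count = (-9)*2+13 = -5; c2=14
v=14: not odd; c2=28
count-c2 = (-5)-28 = -33

-33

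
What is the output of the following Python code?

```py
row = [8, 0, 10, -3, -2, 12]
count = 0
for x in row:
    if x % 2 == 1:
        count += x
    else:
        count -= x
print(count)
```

x=8: not odd, count = 0-8 = -8
x=0: not odd, count = (-8)-0 = -8
x=10: not odd, count = (-8)-10 = -18
x=-3: odd, count = (-18)+(-3) = -21
x=-2: not odd, count = (-21)-(-2) = -19
x=12: not odd, count = (-19)-12 = -31

-31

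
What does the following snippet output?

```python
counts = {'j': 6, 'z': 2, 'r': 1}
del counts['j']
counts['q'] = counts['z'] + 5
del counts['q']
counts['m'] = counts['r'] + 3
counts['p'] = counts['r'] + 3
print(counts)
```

del 'j' → {'z': 2, 'r': 1}
counts['q'] = counts['z']+5 = 7 → {'z': 2, 'r': 1, 'q': 7}
del 'q' → {'z': 2, 'r': 1}
counts['m'] = counts['r']+3 = 4 → {'z': 2, 'r': 1, 'm': 4}
counts['p'] = counts['r']+3 = 4 → {'z': 2, 'r': 1, 'm': 4, 'p': 4}

{'z': 2, 'r': 1, 'm': 4, 'p': 4}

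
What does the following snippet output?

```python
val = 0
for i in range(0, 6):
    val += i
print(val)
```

15

i=0: val = 0+0 = 0
i=1: val = 0+1 = 1
i=2: val = 1+2 = 3
i=3: val = 3+3 = 6
i=4: val = 6+4 = 10
i=5: val = 10+5 = 15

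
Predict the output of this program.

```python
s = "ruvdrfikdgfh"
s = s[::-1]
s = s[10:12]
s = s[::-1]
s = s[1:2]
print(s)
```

u

reverse → 'hfgdkifrdvur'
slice [10:12] → 'ur'
reverse → 'ru'
slice [1:2] → 'u'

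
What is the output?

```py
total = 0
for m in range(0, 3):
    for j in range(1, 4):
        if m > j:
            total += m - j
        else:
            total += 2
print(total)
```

m=0,j=1: not 0>1, total = 0+2 = 2
m=0,j=2: not 0>2, total = 2+2 = 4
m=0,j=3: not 0>3, total = 4+2 = 6
m=1,j=1: not 1>1, total = 6+2 = 8
m=1,j=2: not 1>2, total = 8+2 = 10
m=1,j=3: not 1>3, total = 10+2 = 12
m=2,j=1: 2>1, total = 12+1 = 13
m=2,j=2: not 2>2, total = 13+2 = 15
m=2,j=3: not 2>3, total = 15+2 = 17

17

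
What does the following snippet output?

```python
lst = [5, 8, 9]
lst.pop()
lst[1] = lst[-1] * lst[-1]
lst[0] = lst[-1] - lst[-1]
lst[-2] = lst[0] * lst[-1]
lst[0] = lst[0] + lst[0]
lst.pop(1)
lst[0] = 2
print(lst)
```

[2]

pop() removes 9 → [5, 8]
lst[1] = lst[-1]*lst[-1] = 8*8 = 64 → [5, 64]
lst[0] = lst[-1]-lst[-1] = 64-64 = 0 → [0, 64]
lst[-2] = lst[0]*lst[-1] = 0*64 = 0 → [0, 64]
lst[0] = lst[0]+lst[0] = 0+0 = 0 → [0, 64]
pop(1) removes 64 → [0]
lst[0] = 2 → [2]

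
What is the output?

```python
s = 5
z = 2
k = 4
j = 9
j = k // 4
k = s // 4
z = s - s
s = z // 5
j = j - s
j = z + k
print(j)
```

1

j = 4//4 = 1
k = 5//4 = 1
z = 5-5 = 0
s = 0//5 = 0
j = 1-0 = 1
j = 0+1 = 1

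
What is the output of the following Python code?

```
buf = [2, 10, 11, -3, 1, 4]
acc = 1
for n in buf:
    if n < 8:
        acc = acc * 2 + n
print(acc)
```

26

n=2: <8, acc = 1*2+2 = 4
n=10: not <8
n=11: not <8
n=-3: <8, acc = 4*2+(-3) = 5
n=1: <8, acc = 5*2+1 = 11
n=4: <8, acc = 11*2+4 = 26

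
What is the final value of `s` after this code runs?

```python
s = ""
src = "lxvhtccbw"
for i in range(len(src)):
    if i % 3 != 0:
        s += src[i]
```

i=0: skip
i=1: add 'x' → 'x'
i=2: add 'v' → 'xv'
i=3: skip
i=4: add 't' → 'xvt'
i=5: add 'c' → 'xvtc'
i=6: skip
i=7: add 'b' → 'xvtcb'
i=8: add 'w' → 'xvtcbw'

'xvtcbw'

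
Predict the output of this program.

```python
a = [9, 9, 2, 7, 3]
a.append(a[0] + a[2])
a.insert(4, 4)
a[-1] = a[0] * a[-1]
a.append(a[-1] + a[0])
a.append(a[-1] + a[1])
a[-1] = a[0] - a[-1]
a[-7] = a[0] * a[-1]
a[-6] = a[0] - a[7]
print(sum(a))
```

-947

append a[0]+a[2] = 9+2 = 11 → [9, 9, 2, 7, 3, 11]
insert 4 at 4 → [9, 9, 2, 7, 4, 3, 11]
a[-1] = a[0]*a[-1] = 9*11 = 99 → [9, 9, 2, 7, 4, 3, 99]
append a[-1]+a[0] = 99+9 = 108 → [9, 9, 2, 7, 4, 3, 99, 108]
append a[-1]+a[1] = 108+9 = 117 → [9, 9, 2, 7, 4, 3, 99, 108, 117]
a[-1] = a[0]-a[-1] = 9-117 = -108 → [9, 9, 2, 7, 4, 3, 99, 108, -108]
a[-7] = a[0]*a[-1] = 9*(-108) = -972 → [9, 9, -972, 7, 4, 3, 99, 108, -108]
a[-6] = a[0]-a[7] = 9-108 = -99 → [9, 9, -972, -99, 4, 3, 99, 108, -108]
sum = -947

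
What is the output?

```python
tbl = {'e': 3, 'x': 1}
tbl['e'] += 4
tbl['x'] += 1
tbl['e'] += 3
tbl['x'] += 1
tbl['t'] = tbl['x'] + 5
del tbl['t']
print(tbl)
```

tbl['e'] = 3+4 = 7 → {'e': 7, 'x': 1}
tbl['x'] = 1+1 = 2 → {'e': 7, 'x': 2}
tbl['e'] = 7+3 = 10 → {'e': 10, 'x': 2}
tbl['x'] = 2+1 = 3 → {'e': 10, 'x': 3}
tbl['t'] = tbl['x']+5 = 8 → {'e': 10, 'x': 3, 't': 8}
del 't' → {'e': 10, 'x': 3}

{'e': 10, 'x': 3}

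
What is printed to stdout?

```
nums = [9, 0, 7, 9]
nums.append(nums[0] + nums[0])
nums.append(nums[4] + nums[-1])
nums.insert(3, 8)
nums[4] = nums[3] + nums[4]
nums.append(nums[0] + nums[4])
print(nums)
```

append nums[0]+nums[0] = 9+9 = 18 → [9, 0, 7, 9, 18]
append nums[4]+nums[-1] = 18+18 = 36 → [9, 0, 7, 9, 18, 36]
insert 8 at 3 → [9, 0, 7, 8, 9, 18, 36]
nums[4] = nums[3]+nums[4] = 8+9 = 17 → [9, 0, 7, 8, 17, 18, 36]
append nums[0]+nums[4] = 9+17 = 26 → [9, 0, 7, 8, 17, 18, 36, 26]

[9, 0, 7, 8, 17, 18, 36, 26]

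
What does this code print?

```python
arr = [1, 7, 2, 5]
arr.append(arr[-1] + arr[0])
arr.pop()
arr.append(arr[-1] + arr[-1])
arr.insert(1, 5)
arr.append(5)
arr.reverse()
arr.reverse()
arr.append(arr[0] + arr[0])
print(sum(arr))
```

37

append arr[-1]+arr[0] = 5+1 = 6 → [1, 7, 2, 5, 6]
pop() removes 6 → [1, 7, 2, 5]
append arr[-1]+arr[-1] = 5+5 = 10 → [1, 7, 2, 5, 10]
insert 5 at 1 → [1, 5, 7, 2, 5, 10]
append 5 → [1, 5, 7, 2, 5, 10, 5]
reverse → [5, 10, 5, 2, 7, 5, 1]
reverse → [1, 5, 7, 2, 5, 10, 5]
append arr[0]+arr[0] = 1+1 = 2 → [1, 5, 7, 2, 5, 10, 5, 2]
sum = 37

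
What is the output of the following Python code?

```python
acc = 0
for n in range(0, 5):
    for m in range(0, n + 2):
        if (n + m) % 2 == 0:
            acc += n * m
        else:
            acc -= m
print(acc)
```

n=0,m=0: even sum, acc = 0+0 = 0
n=0,m=1: odd sum, acc = 0-1 = -1
n=1,m=0: odd sum, acc = (-1)-0 = -1
n=1,m=1: even sum, acc = (-1)+1 = 0
n=1,m=2: odd sum, acc = 0-2 = -2
n=2,m=0: even sum, acc = (-2)+0 = -2
n=2,m=1: odd sum, acc = (-2)-1 = -3
n=2,m=2: even sum, acc = (-3)+4 = 1
n=2,m=3: odd sum, acc = 1-3 = -2
n=3,m=0: odd sum, acc = (-2)-0 = -2
n=3,m=1: even sum, acc = (-2)+3 = 1
n=3,m=2: odd sum, acc = 1-2 = -1
n=3,m=3: even sum, acc = (-1)+9 = 8
n=3,m=4: odd sum, acc = 8-4 = 4
n=4,m=0: even sum, acc = 4+0 = 4
n=4,m=1: odd sum, acc = 4-1 = 3
n=4,m=2: even sum, acc = 3+8 = 11
n=4,m=3: odd sum, acc = 11-3 = 8
n=4,m=4: even sum, acc = 8+16 = 24
n=4,m=5: odd sum, acc = 24-5 = 19

19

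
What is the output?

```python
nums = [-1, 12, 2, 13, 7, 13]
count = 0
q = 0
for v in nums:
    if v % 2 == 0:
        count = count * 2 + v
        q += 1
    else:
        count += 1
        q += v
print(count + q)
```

v=-1: not even, count = 0+1 = 1; q=-1
v=12: even, count = 1*2+12 = 14; q=0
v=2: even, count = 14*2+2 = 30; q=1
v=13: not even, count = 30+1 = 31; q=14
v=7: not even, count = 31+1 = 32; q=21
v=13: not even, count = 32+1 = 33; q=34
count+q = 33+34 = 67

67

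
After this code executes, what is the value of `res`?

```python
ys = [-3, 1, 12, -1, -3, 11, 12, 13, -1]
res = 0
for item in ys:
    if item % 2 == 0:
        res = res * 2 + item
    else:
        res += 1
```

52

item=-3: not even, res = 0+1 = 1
item=1: not even, res = 1+1 = 2
item=12: even, res = 2*2+12 = 16
item=-1: not even, res = 16+1 = 17
item=-3: not even, res = 17+1 = 18
item=11: not even, res = 18+1 = 19
item=12: even, res = 19*2+12 = 50
item=13: not even, res = 50+1 = 51
item=-1: not even, res = 51+1 = 52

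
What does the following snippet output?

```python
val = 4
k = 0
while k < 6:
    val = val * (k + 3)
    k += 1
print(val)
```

k=0: val = 4*3 = 12
k=1: val = 12*4 = 48
k=2: val = 48*5 = 240
k=3: val = 240*6 = 1440
k=4: val = 1440*7 = 10080
k=5: val = 10080*8 = 80640

80640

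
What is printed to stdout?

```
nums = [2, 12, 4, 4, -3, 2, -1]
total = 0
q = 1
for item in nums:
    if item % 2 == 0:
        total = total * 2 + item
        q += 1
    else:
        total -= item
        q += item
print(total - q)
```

159

item=2: even, total = 0*2+2 = 2; q=2
item=12: even, total = 2*2+12 = 16; q=3
item=4: even, total = 16*2+4 = 36; q=4
item=4: even, total = 36*2+4 = 76; q=5
item=-3: not even, total = 76-(-3) = 79; q=2
item=2: even, total = 79*2+2 = 160; q=3
item=-1: not even, total = 160-(-1) = 161; q=2
total-q = 161-2 = 159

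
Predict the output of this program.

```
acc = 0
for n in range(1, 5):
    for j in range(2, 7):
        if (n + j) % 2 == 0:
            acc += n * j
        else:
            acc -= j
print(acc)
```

n=1,j=2: odd sum, acc = 0-2 = -2
n=1,j=3: even sum, acc = (-2)+3 = 1
n=1,j=4: odd sum, acc = 1-4 = -3
n=1,j=5: even sum, acc = (-3)+5 = 2
n=1,j=6: odd sum, acc = 2-6 = -4
n=2,j=2: even sum, acc = (-4)+4 = 0
n=2,j=3: odd sum, acc = 0-3 = -3
n=2,j=4: even sum, acc = (-3)+8 = 5
n=2,j=5: odd sum, acc = 5-5 = 0
n=2,j=6: even sum, acc = 0+12 = 12
n=3,j=2: odd sum, acc = 12-2 = 10
n=3,j=3: even sum, acc = 10+9 = 19
n=3,j=4: odd sum, acc = 19-4 = 15
n=3,j=5: even sum, acc = 15+15 = 30
n=3,j=6: odd sum, acc = 30-6 = 24
n=4,j=2: even sum, acc = 24+8 = 32
n=4,j=3: odd sum, acc = 32-3 = 29
n=4,j=4: even sum, acc = 29+16 = 45
n=4,j=5: odd sum, acc = 45-5 = 40
n=4,j=6: even sum, acc = 40+24 = 64

64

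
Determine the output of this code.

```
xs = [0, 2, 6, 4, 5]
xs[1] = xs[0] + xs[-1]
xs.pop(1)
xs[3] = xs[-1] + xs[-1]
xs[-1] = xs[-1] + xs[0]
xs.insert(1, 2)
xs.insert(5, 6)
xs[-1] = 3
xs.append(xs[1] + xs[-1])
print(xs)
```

xs[1] = xs[0]+xs[-1] = 0+5 = 5 → [0, 5, 6, 4, 5]
pop(1) removes 5 → [0, 6, 4, 5]
xs[3] = xs[-1]+xs[-1] = 5+5 = 10 → [0, 6, 4, 10]
xs[-1] = xs[-1]+xs[0] = 10+0 = 10 → [0, 6, 4, 10]
insert 2 at 1 → [0, 2, 6, 4, 10]
insert 6 at 5 → [0, 2, 6, 4, 10, 6]
xs[-1] = 3 → [0, 2, 6, 4, 10, 3]
append xs[1]+xs[-1] = 2+3 = 5 → [0, 2, 6, 4, 10, 3, 5]

[0, 2, 6, 4, 10, 3, 5]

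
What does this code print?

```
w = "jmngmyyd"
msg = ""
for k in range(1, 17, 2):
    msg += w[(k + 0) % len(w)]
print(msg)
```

k=1: add w[1]='m' → 'm'
k=3: add w[3]='g' → 'mg'
k=5: add w[5]='y' → 'mgy'
k=7: add w[7]='d' → 'mgyd'
k=9: add w[1]='m' → 'mgydm'
k=11: add w[3]='g' → 'mgydmg'
k=13: add w[5]='y' → 'mgydmgy'
k=15: add w[7]='d' → 'mgydmgyd'

mgydmgyd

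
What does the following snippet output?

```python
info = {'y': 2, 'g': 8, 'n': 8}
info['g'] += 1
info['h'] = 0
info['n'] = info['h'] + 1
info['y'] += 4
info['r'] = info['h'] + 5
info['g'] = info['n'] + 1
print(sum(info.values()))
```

info['g'] = 8+1 = 9 → {'y': 2, 'g': 9, 'n': 8}
info['h'] = 0 → {'y': 2, 'g': 9, 'n': 8, 'h': 0}
info['n'] = info['h']+1 = 1 → {'y': 2, 'g': 9, 'n': 1, 'h': 0}
info['y'] = 2+4 = 6 → {'y': 6, 'g': 9, 'n': 1, 'h': 0}
info['r'] = info['h']+5 = 5 → {'y': 6, 'g': 9, 'n': 1, 'h': 0, 'r': 5}
info['g'] = info['n']+1 = 2 → {'y': 6, 'g': 2, 'n': 1, 'h': 0, 'r': 5}
sum of values = 14

14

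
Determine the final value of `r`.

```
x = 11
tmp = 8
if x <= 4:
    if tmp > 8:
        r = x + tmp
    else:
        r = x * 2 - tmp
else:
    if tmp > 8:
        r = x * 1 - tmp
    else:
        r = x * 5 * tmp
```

x=11, tmp=8
x <= 4 is False; tmp > 8 is False
→ r = x * 5 * tmp = 440

440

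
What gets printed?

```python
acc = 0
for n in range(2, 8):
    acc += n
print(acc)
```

27

n=2: acc = 0+2 = 2
n=3: acc = 2+3 = 5
n=4: acc = 5+4 = 9
n=5: acc = 9+5 = 14
n=6: acc = 14+6 = 20
n=7: acc = 20+7 = 27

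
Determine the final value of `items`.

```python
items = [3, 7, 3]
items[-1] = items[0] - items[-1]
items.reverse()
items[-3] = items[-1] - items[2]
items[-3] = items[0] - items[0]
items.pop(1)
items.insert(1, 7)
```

items[-1] = items[0]-items[-1] = 3-3 = 0 → [3, 7, 0]
reverse → [0, 7, 3]
items[-3] = items[-1]-items[2] = 3-3 = 0 → [0, 7, 3]
items[-3] = items[0]-items[0] = 0-0 = 0 → [0, 7, 3]
pop(1) removes 7 → [0, 3]
insert 7 at 1 → [0, 7, 3]

[0, 7, 3]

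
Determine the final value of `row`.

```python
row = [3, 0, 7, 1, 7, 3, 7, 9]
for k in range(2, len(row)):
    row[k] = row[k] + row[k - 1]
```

[3, 0, 7, 8, 15, 18, 25, 34]

k=2: row[2] = 7+0 = 7 → [3, 0, 7, 1, 7, 3, 7, 9]
k=3: row[3] = 1+7 = 8 → [3, 0, 7, 8, 7, 3, 7, 9]
k=4: row[4] = 7+8 = 15 → [3, 0, 7, 8, 15, 3, 7, 9]
k=5: row[5] = 3+15 = 18 → [3, 0, 7, 8, 15, 18, 7, 9]
k=6: row[6] = 7+18 = 25 → [3, 0, 7, 8, 15, 18, 25, 9]
k=7: row[7] = 9+25 = 34 → [3, 0, 7, 8, 15, 18, 25, 34]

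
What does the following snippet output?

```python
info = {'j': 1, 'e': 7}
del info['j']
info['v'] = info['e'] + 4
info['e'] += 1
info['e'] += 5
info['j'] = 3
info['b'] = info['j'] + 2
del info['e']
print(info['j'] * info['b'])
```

15

del 'j' → {'e': 7}
info['v'] = info['e']+4 = 11 → {'e': 7, 'v': 11}
info['e'] = 7+1 = 8 → {'e': 8, 'v': 11}
info['e'] = 8+5 = 13 → {'e': 13, 'v': 11}
info['j'] = 3 → {'e': 13, 'v': 11, 'j': 3}
info['b'] = info['j']+2 = 5 → {'e': 13, 'v': 11, 'j': 3, 'b': 5}
del 'e' → {'v': 11, 'j': 3, 'b': 5}
info['j']*info['b'] = 3*5 = 15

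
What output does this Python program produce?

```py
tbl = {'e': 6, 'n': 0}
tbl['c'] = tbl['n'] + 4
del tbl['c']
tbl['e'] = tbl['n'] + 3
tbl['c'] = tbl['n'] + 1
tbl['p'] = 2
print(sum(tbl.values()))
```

6

tbl['c'] = tbl['n']+4 = 4 → {'e': 6, 'n': 0, 'c': 4}
del 'c' → {'e': 6, 'n': 0}
tbl['e'] = tbl['n']+3 = 3 → {'e': 3, 'n': 0}
tbl['c'] = tbl['n']+1 = 1 → {'e': 3, 'n': 0, 'c': 1}
tbl['p'] = 2 → {'e': 3, 'n': 0, 'c': 1, 'p': 2}
sum of values = 6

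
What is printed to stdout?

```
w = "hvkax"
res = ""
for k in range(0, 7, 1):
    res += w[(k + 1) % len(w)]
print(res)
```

vkaxhvk

k=0: add w[1]='v' → 'v'
k=1: add w[2]='k' → 'vk'
k=2: add w[3]='a' → 'vka'
k=3: add w[4]='x' → 'vkax'
k=4: add w[0]='h' → 'vkaxh'
k=5: add w[1]='v' → 'vkaxhv'
k=6: add w[2]='k' → 'vkaxhvk'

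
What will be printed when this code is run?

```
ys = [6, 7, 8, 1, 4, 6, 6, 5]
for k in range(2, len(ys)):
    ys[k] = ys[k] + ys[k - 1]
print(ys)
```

k=2: ys[2] = 8+7 = 15 → [6, 7, 15, 1, 4, 6, 6, 5]
k=3: ys[3] = 1+15 = 16 → [6, 7, 15, 16, 4, 6, 6, 5]
k=4: ys[4] = 4+16 = 20 → [6, 7, 15, 16, 20, 6, 6, 5]
k=5: ys[5] = 6+20 = 26 → [6, 7, 15, 16, 20, 26, 6, 5]
k=6: ys[6] = 6+26 = 32 → [6, 7, 15, 16, 20, 26, 32, 5]
k=7: ys[7] = 5+32 = 37 → [6, 7, 15, 16, 20, 26, 32, 37]

[6, 7, 15, 16, 20, 26, 32, 37]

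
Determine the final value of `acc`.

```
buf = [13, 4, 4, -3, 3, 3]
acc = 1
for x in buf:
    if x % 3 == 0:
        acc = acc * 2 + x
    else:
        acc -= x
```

-163

x=13: not %3==0, acc = 1-13 = -12
x=4: not %3==0, acc = (-12)-4 = -16
x=4: not %3==0, acc = (-16)-4 = -20
x=-3: %3==0, acc = (-20)*2+(-3) = -43
x=3: %3==0, acc = (-43)*2+3 = -83
x=3: %3==0, acc = (-83)*2+3 = -163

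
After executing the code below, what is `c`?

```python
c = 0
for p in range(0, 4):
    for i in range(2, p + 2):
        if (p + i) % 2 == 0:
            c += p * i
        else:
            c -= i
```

2

p=1,i=2: odd sum, c = 0-2 = -2
p=2,i=2: even sum, c = (-2)+4 = 2
p=2,i=3: odd sum, c = 2-3 = -1
p=3,i=2: odd sum, c = (-1)-2 = -3
p=3,i=3: even sum, c = (-3)+9 = 6
p=3,i=4: odd sum, c = 6-4 = 2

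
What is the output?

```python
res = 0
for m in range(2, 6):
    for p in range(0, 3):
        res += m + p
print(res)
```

54

m=2,p=0: res = 0+2 = 2
m=2,p=1: res = 2+3 = 5
m=2,p=2: res = 5+4 = 9
m=3,p=0: res = 9+3 = 12
m=3,p=1: res = 12+4 = 16
m=3,p=2: res = 16+5 = 21
m=4,p=0: res = 21+4 = 25
m=4,p=1: res = 25+5 = 30
m=4,p=2: res = 30+6 = 36
m=5,p=0: res = 36+5 = 41
m=5,p=1: res = 41+6 = 47
m=5,p=2: res = 47+7 = 54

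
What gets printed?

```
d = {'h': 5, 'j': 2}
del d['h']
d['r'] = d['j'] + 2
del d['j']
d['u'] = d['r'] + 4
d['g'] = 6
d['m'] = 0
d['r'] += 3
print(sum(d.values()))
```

21

del 'h' → {'j': 2}
d['r'] = d['j']+2 = 4 → {'j': 2, 'r': 4}
del 'j' → {'r': 4}
d['u'] = d['r']+4 = 8 → {'r': 4, 'u': 8}
d['g'] = 6 → {'r': 4, 'u': 8, 'g': 6}
d['m'] = 0 → {'r': 4, 'u': 8, 'g': 6, 'm': 0}
d['r'] = 4+3 = 7 → {'r': 7, 'u': 8, 'g': 6, 'm': 0}
sum of values = 21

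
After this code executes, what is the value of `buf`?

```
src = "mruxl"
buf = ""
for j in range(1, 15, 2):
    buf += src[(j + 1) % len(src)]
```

j=1: add src[2]='u' → 'u'
j=3: add src[4]='l' → 'ul'
j=5: add src[1]='r' → 'ulr'
j=7: add src[3]='x' → 'ulrx'
j=9: add src[0]='m' → 'ulrxm'
j=11: add src[2]='u' → 'ulrxmu'
j=13: add src[4]='l' → 'ulrxmul'

'ulrxmul'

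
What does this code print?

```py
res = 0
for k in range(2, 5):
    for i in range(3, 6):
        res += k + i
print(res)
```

63

k=2,i=3: res = 0+5 = 5
k=2,i=4: res = 5+6 = 11
k=2,i=5: res = 11+7 = 18
k=3,i=3: res = 18+6 = 24
k=3,i=4: res = 24+7 = 31
k=3,i=5: res = 31+8 = 39
k=4,i=3: res = 39+7 = 46
k=4,i=4: res = 46+8 = 54
k=4,i=5: res = 54+9 = 63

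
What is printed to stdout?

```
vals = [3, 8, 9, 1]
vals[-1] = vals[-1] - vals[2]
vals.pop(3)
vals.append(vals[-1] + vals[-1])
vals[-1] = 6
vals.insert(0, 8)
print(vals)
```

vals[-1] = vals[-1]-vals[2] = 1-9 = -8 → [3, 8, 9, -8]
pop(3) removes -8 → [3, 8, 9]
append vals[-1]+vals[-1] = 9+9 = 18 → [3, 8, 9, 18]
vals[-1] = 6 → [3, 8, 9, 6]
insert 8 at 0 → [8, 3, 8, 9, 6]

[8, 3, 8, 9, 6]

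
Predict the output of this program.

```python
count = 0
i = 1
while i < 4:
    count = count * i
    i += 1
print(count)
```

i=1: count = 0*1 = 0
i=2: count = 0*2 = 0
i=3: count = 0*3 = 0

0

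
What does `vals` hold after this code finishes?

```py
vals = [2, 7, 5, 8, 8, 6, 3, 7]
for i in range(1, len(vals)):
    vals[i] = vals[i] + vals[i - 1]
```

[2, 9, 14, 22, 30, 36, 39, 46]

i=1: vals[1] = 7+2 = 9 → [2, 9, 5, 8, 8, 6, 3, 7]
i=2: vals[2] = 5+9 = 14 → [2, 9, 14, 8, 8, 6, 3, 7]
i=3: vals[3] = 8+14 = 22 → [2, 9, 14, 22, 8, 6, 3, 7]
i=4: vals[4] = 8+22 = 30 → [2, 9, 14, 22, 30, 6, 3, 7]
i=5: vals[5] = 6+30 = 36 → [2, 9, 14, 22, 30, 36, 3, 7]
i=6: vals[6] = 3+36 = 39 → [2, 9, 14, 22, 30, 36, 39, 7]
i=7: vals[7] = 7+39 = 46 → [2, 9, 14, 22, 30, 36, 39, 46]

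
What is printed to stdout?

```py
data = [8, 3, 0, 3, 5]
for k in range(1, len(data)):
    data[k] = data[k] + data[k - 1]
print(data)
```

k=1: data[1] = 3+8 = 11 → [8, 11, 0, 3, 5]
k=2: data[2] = 0+11 = 11 → [8, 11, 11, 3, 5]
k=3: data[3] = 3+11 = 14 → [8, 11, 11, 14, 5]
k=4: data[4] = 5+14 = 19 → [8, 11, 11, 14, 19]

[8, 11, 11, 14, 19]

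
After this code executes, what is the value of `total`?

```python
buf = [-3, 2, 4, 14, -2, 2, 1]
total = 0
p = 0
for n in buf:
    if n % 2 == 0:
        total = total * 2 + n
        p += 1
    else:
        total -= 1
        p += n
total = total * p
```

255

n=-3: not even, total = 0-1 = -1; p=-3
n=2: even, total = (-1)*2+2 = 0; p=-2
n=4: even, total = 0*2+4 = 4; p=-1
n=14: even, total = 4*2+14 = 22; p=0
n=-2: even, total = 22*2+(-2) = 42; p=1
n=2: even, total = 42*2+2 = 86; p=2
n=1: not even, total = 86-1 = 85; p=3
total*p = 85*3 = 255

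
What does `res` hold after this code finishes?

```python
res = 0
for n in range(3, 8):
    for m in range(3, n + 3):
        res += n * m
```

n=3,m=3: res = 0+9 = 9
n=3,m=4: res = 9+12 = 21
n=3,m=5: res = 21+15 = 36
n=4,m=3: res = 36+12 = 48
n=4,m=4: res = 48+16 = 64
n=4,m=5: res = 64+20 = 84
n=4,m=6: res = 84+24 = 108
n=5,m=3: res = 108+15 = 123
n=5,m=4: res = 123+20 = 143
n=5,m=5: res = 143+25 = 168
n=5,m=6: res = 168+30 = 198
n=5,m=7: res = 198+35 = 233
n=6,m=3: res = 233+18 = 251
n=6,m=4: res = 251+24 = 275
n=6,m=5: res = 275+30 = 305
n=6,m=6: res = 305+36 = 341
n=6,m=7: res = 341+42 = 383
n=6,m=8: res = 383+48 = 431
n=7,m=3: res = 431+21 = 452
n=7,m=4: res = 452+28 = 480
n=7,m=5: res = 480+35 = 515
n=7,m=6: res = 515+42 = 557
n=7,m=7: res = 557+49 = 606
n=7,m=8: res = 606+56 = 662
n=7,m=9: res = 662+63 = 725

725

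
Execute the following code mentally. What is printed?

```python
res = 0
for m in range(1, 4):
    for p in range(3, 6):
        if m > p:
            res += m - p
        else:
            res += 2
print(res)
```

18

m=1,p=3: not 1>3, res = 0+2 = 2
m=1,p=4: not 1>4, res = 2+2 = 4
m=1,p=5: not 1>5, res = 4+2 = 6
m=2,p=3: not 2>3, res = 6+2 = 8
m=2,p=4: not 2>4, res = 8+2 = 10
m=2,p=5: not 2>5, res = 10+2 = 12
m=3,p=3: not 3>3, res = 12+2 = 14
m=3,p=4: not 3>4, res = 14+2 = 16
m=3,p=5: not 3>5, res = 16+2 = 18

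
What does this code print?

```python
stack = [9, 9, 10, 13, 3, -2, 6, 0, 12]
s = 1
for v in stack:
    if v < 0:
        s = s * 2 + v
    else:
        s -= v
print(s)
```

-106

v=9: not <0, s = 1-9 = -8
v=9: not <0, s = (-8)-9 = -17
v=10: not <0, s = (-17)-10 = -27
v=13: not <0, s = (-27)-13 = -40
v=3: not <0, s = (-40)-3 = -43
v=-2: <0, s = (-43)*2+(-2) = -88
v=6: not <0, s = (-88)-6 = -94
v=0: not <0, s = (-94)-0 = -94
v=12: not <0, s = (-94)-12 = -106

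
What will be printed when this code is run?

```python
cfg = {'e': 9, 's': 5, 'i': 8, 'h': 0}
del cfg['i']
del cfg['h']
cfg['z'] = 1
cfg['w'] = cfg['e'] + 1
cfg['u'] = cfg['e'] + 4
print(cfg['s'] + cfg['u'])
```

18

del 'i' → {'e': 9, 's': 5, 'h': 0}
del 'h' → {'e': 9, 's': 5}
cfg['z'] = 1 → {'e': 9, 's': 5, 'z': 1}
cfg['w'] = cfg['e']+1 = 10 → {'e': 9, 's': 5, 'z': 1, 'w': 10}
cfg['u'] = cfg['e']+4 = 13 → {'e': 9, 's': 5, 'z': 1, 'w': 10, 'u': 13}
cfg['s']+cfg['u'] = 5+13 = 18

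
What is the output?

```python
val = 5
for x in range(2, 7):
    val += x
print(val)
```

25

x=2: val = 5+2 = 7
x=3: val = 7+3 = 10
x=4: val = 10+4 = 14
x=5: val = 14+5 = 19
x=6: val = 19+6 = 25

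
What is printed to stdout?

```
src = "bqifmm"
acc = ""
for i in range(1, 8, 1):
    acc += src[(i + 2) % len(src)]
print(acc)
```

i=1: add src[3]='f' → 'f'
i=2: add src[4]='m' → 'fm'
i=3: add src[5]='m' → 'fmm'
i=4: add src[0]='b' → 'fmmb'
i=5: add src[1]='q' → 'fmmbq'
i=6: add src[2]='i' → 'fmmbqi'
i=7: add src[3]='f' → 'fmmbqif'

fmmbqif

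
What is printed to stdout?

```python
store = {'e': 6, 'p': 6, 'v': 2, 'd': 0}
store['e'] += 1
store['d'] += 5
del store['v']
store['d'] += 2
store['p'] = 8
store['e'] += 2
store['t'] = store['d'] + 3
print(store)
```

store['e'] = 6+1 = 7 → {'e': 7, 'p': 6, 'v': 2, 'd': 0}
store['d'] = 0+5 = 5 → {'e': 7, 'p': 6, 'v': 2, 'd': 5}
del 'v' → {'e': 7, 'p': 6, 'd': 5}
store['d'] = 5+2 = 7 → {'e': 7, 'p': 6, 'd': 7}
store['p'] = 8 → {'e': 7, 'p': 8, 'd': 7}
store['e'] = 7+2 = 9 → {'e': 9, 'p': 8, 'd': 7}
store['t'] = store['d']+3 = 10 → {'e': 9, 'p': 8, 'd': 7, 't': 10}

{'e': 9, 'p': 8, 'd': 7, 't': 10}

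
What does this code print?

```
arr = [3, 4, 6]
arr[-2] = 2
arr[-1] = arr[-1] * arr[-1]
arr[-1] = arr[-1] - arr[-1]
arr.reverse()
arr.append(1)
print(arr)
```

arr[-2] = 2 → [3, 2, 6]
arr[-1] = arr[-1]*arr[-1] = 6*6 = 36 → [3, 2, 36]
arr[-1] = arr[-1]-arr[-1] = 36-36 = 0 → [3, 2, 0]
reverse → [0, 2, 3]
append 1 → [0, 2, 3, 1]

[0, 2, 3, 1]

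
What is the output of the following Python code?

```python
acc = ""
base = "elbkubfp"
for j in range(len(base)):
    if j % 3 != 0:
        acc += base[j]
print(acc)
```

lbubp

j=0: skip
j=1: add 'l' → 'l'
j=2: add 'b' → 'lb'
j=3: skip
j=4: add 'u' → 'lbu'
j=5: add 'b' → 'lbub'
j=6: skip
j=7: add 'p' → 'lbubp'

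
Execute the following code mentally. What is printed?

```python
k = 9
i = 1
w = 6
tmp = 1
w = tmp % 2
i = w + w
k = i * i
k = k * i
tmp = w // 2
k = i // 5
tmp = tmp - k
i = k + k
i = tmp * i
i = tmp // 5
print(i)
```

0

w = 1%2 = 1
i = 1+1 = 2
k = 2*2 = 4
k = 4*2 = 8
tmp = 1//2 = 0
k = 2//5 = 0
tmp = 0-0 = 0
i = 0+0 = 0
i = 0*0 = 0
i = 0//5 = 0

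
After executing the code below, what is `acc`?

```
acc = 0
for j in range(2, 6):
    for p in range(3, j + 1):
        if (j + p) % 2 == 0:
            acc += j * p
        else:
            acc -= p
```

58

j=3,p=3: even sum, acc = 0+9 = 9
j=4,p=3: odd sum, acc = 9-3 = 6
j=4,p=4: even sum, acc = 6+16 = 22
j=5,p=3: even sum, acc = 22+15 = 37
j=5,p=4: odd sum, acc = 37-4 = 33
j=5,p=5: even sum, acc = 33+25 = 58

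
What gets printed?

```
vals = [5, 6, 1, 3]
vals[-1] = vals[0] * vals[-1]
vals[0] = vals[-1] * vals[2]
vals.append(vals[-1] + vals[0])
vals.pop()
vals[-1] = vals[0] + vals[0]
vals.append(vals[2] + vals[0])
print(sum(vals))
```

vals[-1] = vals[0]*vals[-1] = 5*3 = 15 → [5, 6, 1, 15]
vals[0] = vals[-1]*vals[2] = 15*1 = 15 → [15, 6, 1, 15]
append vals[-1]+vals[0] = 15+15 = 30 → [15, 6, 1, 15, 30]
pop() removes 30 → [15, 6, 1, 15]
vals[-1] = vals[0]+vals[0] = 15+15 = 30 → [15, 6, 1, 30]
append vals[2]+vals[0] = 1+15 = 16 → [15, 6, 1, 30, 16]
sum = 68

68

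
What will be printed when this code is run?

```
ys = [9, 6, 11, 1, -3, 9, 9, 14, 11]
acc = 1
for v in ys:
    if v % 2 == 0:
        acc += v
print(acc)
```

v=9: not even
v=6: even, acc = 1+6 = 7
v=11: not even
v=1: not even
v=-3: not even
v=9: not even
v=9: not even
v=14: even, acc = 7+14 = 21
v=11: not even

21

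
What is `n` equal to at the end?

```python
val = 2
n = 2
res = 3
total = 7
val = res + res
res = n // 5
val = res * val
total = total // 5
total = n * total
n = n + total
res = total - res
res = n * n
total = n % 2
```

4

val = 3+3 = 6
res = 2//5 = 0
val = 0*6 = 0
total = 7//5 = 1
total = 2*1 = 2
n = 2+2 = 4
res = 2-0 = 2
res = 4*4 = 16
total = 4%2 = 0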